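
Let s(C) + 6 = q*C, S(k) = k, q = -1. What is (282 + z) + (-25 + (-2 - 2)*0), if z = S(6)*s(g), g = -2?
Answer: 233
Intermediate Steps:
s(C) = -6 - C
z = -24 (z = 6*(-6 - 1*(-2)) = 6*(-6 + 2) = 6*(-4) = -24)
(282 + z) + (-25 + (-2 - 2)*0) = (282 - 24) + (-25 + (-2 - 2)*0) = 258 + (-25 - 4*0) = 258 + (-25 + 0) = 258 - 25 = 233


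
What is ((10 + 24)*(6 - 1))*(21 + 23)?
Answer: 7480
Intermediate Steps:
((10 + 24)*(6 - 1))*(21 + 23) = (34*5)*44 = 170*44 = 7480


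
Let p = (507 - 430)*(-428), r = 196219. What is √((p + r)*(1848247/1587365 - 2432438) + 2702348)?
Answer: I*√1000644907056895661275585/1587365 ≈ 6.3018e+5*I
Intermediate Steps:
p = -32956 (p = 77*(-428) = -32956)
√((p + r)*(1848247/1587365 - 2432438) + 2702348) = √((-32956 + 196219)*(1848247/1587365 - 2432438) + 2702348) = √(163263*(1848247*(1/1587365) - 2432438) + 2702348) = √(163263*(1848247/1587365 - 2432438) + 2702348) = √(163263*(-3861165097623/1587365) + 2702348) = √(-630385397333223849/1587365 + 2702348) = √(-630381107720590829/1587365) = I*√1000644907056895661275585/1587365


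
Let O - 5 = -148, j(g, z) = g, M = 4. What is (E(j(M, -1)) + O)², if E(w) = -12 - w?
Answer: 25281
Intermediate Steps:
O = -143 (O = 5 - 148 = -143)
(E(j(M, -1)) + O)² = ((-12 - 1*4) - 143)² = ((-12 - 4) - 143)² = (-16 - 143)² = (-159)² = 25281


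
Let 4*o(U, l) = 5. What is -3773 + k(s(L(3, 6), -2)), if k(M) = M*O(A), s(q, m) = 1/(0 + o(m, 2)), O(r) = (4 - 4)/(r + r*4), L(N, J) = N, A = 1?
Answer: -3773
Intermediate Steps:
o(U, l) = 5/4 (o(U, l) = (1/4)*5 = 5/4)
O(r) = 0 (O(r) = 0/(r + 4*r) = 0/((5*r)) = 0*(1/(5*r)) = 0)
s(q, m) = 4/5 (s(q, m) = 1/(0 + 5/4) = 1/(5/4) = 4/5)
k(M) = 0 (k(M) = M*0 = 0)
-3773 + k(s(L(3, 6), -2)) = -3773 + 0 = -3773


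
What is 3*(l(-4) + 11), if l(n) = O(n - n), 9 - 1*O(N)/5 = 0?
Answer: 168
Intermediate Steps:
O(N) = 45 (O(N) = 45 - 5*0 = 45 + 0 = 45)
l(n) = 45
3*(l(-4) + 11) = 3*(45 + 11) = 3*56 = 168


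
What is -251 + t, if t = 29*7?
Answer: -48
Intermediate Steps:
t = 203
-251 + t = -251 + 203 = -48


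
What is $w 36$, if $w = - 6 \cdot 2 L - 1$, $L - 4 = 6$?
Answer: $-4356$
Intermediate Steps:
$L = 10$ ($L = 4 + 6 = 10$)
$w = -121$ ($w = - 6 \cdot 2 \cdot 10 - 1 = \left(-6\right) 20 - 1 = -120 - 1 = -121$)
$w 36 = \left(-121\right) 36 = -4356$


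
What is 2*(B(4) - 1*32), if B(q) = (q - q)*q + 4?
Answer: -56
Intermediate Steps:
B(q) = 4 (B(q) = 0*q + 4 = 0 + 4 = 4)
2*(B(4) - 1*32) = 2*(4 - 1*32) = 2*(4 - 32) = 2*(-28) = -56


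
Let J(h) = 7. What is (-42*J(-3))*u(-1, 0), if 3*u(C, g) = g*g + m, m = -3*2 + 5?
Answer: 98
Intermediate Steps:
m = -1 (m = -6 + 5 = -1)
u(C, g) = -1/3 + g**2/3 (u(C, g) = (g*g - 1)/3 = (g**2 - 1)/3 = (-1 + g**2)/3 = -1/3 + g**2/3)
(-42*J(-3))*u(-1, 0) = (-42*7)*(-1/3 + (1/3)*0**2) = -294*(-1/3 + (1/3)*0) = -294*(-1/3 + 0) = -294*(-1/3) = 98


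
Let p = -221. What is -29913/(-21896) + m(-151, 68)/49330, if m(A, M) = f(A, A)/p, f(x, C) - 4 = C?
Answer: 9591548553/7020842920 ≈ 1.3662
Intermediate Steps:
f(x, C) = 4 + C
m(A, M) = -4/221 - A/221 (m(A, M) = (4 + A)/(-221) = (4 + A)*(-1/221) = -4/221 - A/221)
-29913/(-21896) + m(-151, 68)/49330 = -29913/(-21896) + (-4/221 - 1/221*(-151))/49330 = -29913*(-1/21896) + (-4/221 + 151/221)*(1/49330) = 29913/21896 + (147/221)*(1/49330) = 29913/21896 + 147/10901930 = 9591548553/7020842920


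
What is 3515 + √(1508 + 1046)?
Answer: 3515 + √2554 ≈ 3565.5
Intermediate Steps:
3515 + √(1508 + 1046) = 3515 + √2554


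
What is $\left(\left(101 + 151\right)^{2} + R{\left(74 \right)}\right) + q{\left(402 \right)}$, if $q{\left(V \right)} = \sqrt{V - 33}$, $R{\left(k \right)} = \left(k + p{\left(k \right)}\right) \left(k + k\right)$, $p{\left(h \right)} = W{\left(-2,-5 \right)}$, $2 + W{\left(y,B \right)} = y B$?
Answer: $75640 + 3 \sqrt{41} \approx 75659.0$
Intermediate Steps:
$W{\left(y,B \right)} = -2 + B y$ ($W{\left(y,B \right)} = -2 + y B = -2 + B y$)
$p{\left(h \right)} = 8$ ($p{\left(h \right)} = -2 - -10 = -2 + 10 = 8$)
$R{\left(k \right)} = 2 k \left(8 + k\right)$ ($R{\left(k \right)} = \left(k + 8\right) \left(k + k\right) = \left(8 + k\right) 2 k = 2 k \left(8 + k\right)$)
$q{\left(V \right)} = \sqrt{-33 + V}$
$\left(\left(101 + 151\right)^{2} + R{\left(74 \right)}\right) + q{\left(402 \right)} = \left(\left(101 + 151\right)^{2} + 2 \cdot 74 \left(8 + 74\right)\right) + \sqrt{-33 + 402} = \left(252^{2} + 2 \cdot 74 \cdot 82\right) + \sqrt{369} = \left(63504 + 12136\right) + 3 \sqrt{41} = 75640 + 3 \sqrt{41}$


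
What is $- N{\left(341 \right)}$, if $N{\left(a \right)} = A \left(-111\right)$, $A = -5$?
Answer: $-555$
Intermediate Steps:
$N{\left(a \right)} = 555$ ($N{\left(a \right)} = \left(-5\right) \left(-111\right) = 555$)
$- N{\left(341 \right)} = \left(-1\right) 555 = -555$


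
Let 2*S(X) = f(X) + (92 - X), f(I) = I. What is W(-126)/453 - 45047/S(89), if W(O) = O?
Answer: -6804029/6946 ≈ -979.56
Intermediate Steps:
S(X) = 46 (S(X) = (X + (92 - X))/2 = (½)*92 = 46)
W(-126)/453 - 45047/S(89) = -126/453 - 45047/46 = -126*1/453 - 45047*1/46 = -42/151 - 45047/46 = -6804029/6946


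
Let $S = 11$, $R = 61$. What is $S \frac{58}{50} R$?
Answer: $\frac{19459}{25} \approx 778.36$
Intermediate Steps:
$S \frac{58}{50} R = 11 \cdot \frac{58}{50} \cdot 61 = 11 \cdot 58 \cdot \frac{1}{50} \cdot 61 = 11 \cdot \frac{29}{25} \cdot 61 = \frac{319}{25} \cdot 61 = \frac{19459}{25}$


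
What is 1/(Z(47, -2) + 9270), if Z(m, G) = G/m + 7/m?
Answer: 47/435695 ≈ 0.00010787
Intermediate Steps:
Z(m, G) = 7/m + G/m
1/(Z(47, -2) + 9270) = 1/((7 - 2)/47 + 9270) = 1/((1/47)*5 + 9270) = 1/(5/47 + 9270) = 1/(435695/47) = 47/435695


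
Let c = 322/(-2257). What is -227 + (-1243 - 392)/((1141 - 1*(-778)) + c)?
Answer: -986795642/4330861 ≈ -227.85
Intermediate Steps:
c = -322/2257 (c = 322*(-1/2257) = -322/2257 ≈ -0.14267)
-227 + (-1243 - 392)/((1141 - 1*(-778)) + c) = -227 + (-1243 - 392)/((1141 - 1*(-778)) - 322/2257) = -227 - 1635/((1141 + 778) - 322/2257) = -227 - 1635/(1919 - 322/2257) = -227 - 1635/4330861/2257 = -227 - 1635*2257/4330861 = -227 - 3690195/4330861 = -986795642/4330861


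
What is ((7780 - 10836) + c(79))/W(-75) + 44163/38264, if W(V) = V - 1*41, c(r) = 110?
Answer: 29462163/1109656 ≈ 26.551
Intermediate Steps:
W(V) = -41 + V (W(V) = V - 41 = -41 + V)
((7780 - 10836) + c(79))/W(-75) + 44163/38264 = ((7780 - 10836) + 110)/(-41 - 75) + 44163/38264 = (-3056 + 110)/(-116) + 44163*(1/38264) = -2946*(-1/116) + 44163/38264 = 1473/58 + 44163/38264 = 29462163/1109656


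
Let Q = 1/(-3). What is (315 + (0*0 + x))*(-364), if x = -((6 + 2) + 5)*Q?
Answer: -348712/3 ≈ -1.1624e+5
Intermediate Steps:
Q = -⅓ (Q = 1*(-⅓) = -⅓ ≈ -0.33333)
x = 13/3 (x = -((6 + 2) + 5)*(-1)/3 = -(8 + 5)*(-1)/3 = -13*(-1)/3 = -1*(-13/3) = 13/3 ≈ 4.3333)
(315 + (0*0 + x))*(-364) = (315 + (0*0 + 13/3))*(-364) = (315 + (0 + 13/3))*(-364) = (315 + 13/3)*(-364) = (958/3)*(-364) = -348712/3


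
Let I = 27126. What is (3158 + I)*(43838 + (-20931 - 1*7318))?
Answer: 472097276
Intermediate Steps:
(3158 + I)*(43838 + (-20931 - 1*7318)) = (3158 + 27126)*(43838 + (-20931 - 1*7318)) = 30284*(43838 + (-20931 - 7318)) = 30284*(43838 - 28249) = 30284*15589 = 472097276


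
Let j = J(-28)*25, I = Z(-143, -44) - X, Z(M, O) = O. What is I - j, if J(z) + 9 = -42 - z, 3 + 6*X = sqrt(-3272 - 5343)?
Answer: 1063/2 - I*sqrt(8615)/6 ≈ 531.5 - 15.469*I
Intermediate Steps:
X = -1/2 + I*sqrt(8615)/6 (X = -1/2 + sqrt(-3272 - 5343)/6 = -1/2 + sqrt(-8615)/6 = -1/2 + (I*sqrt(8615))/6 = -1/2 + I*sqrt(8615)/6 ≈ -0.5 + 15.469*I)
J(z) = -51 - z (J(z) = -9 + (-42 - z) = -51 - z)
I = -87/2 - I*sqrt(8615)/6 (I = -44 - (-1/2 + I*sqrt(8615)/6) = -44 + (1/2 - I*sqrt(8615)/6) = -87/2 - I*sqrt(8615)/6 ≈ -43.5 - 15.469*I)
j = -575 (j = (-51 - 1*(-28))*25 = (-51 + 28)*25 = -23*25 = -575)
I - j = (-87/2 - I*sqrt(8615)/6) - 1*(-575) = (-87/2 - I*sqrt(8615)/6) + 575 = 1063/2 - I*sqrt(8615)/6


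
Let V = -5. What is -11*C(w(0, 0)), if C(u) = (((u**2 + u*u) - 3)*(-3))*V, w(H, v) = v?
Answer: 495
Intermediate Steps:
C(u) = -45 + 30*u**2 (C(u) = (((u**2 + u*u) - 3)*(-3))*(-5) = (((u**2 + u**2) - 3)*(-3))*(-5) = ((2*u**2 - 3)*(-3))*(-5) = ((-3 + 2*u**2)*(-3))*(-5) = (9 - 6*u**2)*(-5) = -45 + 30*u**2)
-11*C(w(0, 0)) = -11*(-45 + 30*0**2) = -11*(-45 + 30*0) = -11*(-45 + 0) = -11*(-45) = 495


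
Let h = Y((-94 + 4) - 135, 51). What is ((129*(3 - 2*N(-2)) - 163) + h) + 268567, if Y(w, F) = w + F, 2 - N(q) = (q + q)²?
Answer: 272229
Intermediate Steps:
N(q) = 2 - 4*q² (N(q) = 2 - (q + q)² = 2 - (2*q)² = 2 - 4*q²)
Y(w, F) = F + w
h = -174 (h = 51 + ((-94 + 4) - 135) = 51 + (-90 - 135) = 51 - 225 = -174)
((129*(3 - 2*N(-2)) - 163) + h) + 268567 = ((129*(3 - 2*(2 - 4*(-2)²)) - 163) - 174) + 268567 = ((129*(3 - 2*(2 - 4*4)) - 163) - 174) + 268567 = ((129*(3 - 2*(2 - 16)) - 163) - 174) + 268567 = ((129*(3 - 2*(-14)) - 163) - 174) + 268567 = ((129*(3 + 28) - 163) - 174) + 268567 = ((129*31 - 163) - 174) + 268567 = ((3999 - 163) - 174) + 268567 = (3836 - 174) + 268567 = 3662 + 268567 = 272229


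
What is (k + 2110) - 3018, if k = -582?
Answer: -1490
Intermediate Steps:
(k + 2110) - 3018 = (-582 + 2110) - 3018 = 1528 - 3018 = -1490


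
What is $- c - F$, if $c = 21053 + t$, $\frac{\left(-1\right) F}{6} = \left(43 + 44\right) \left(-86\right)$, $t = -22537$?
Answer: $-43408$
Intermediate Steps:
$F = 44892$ ($F = - 6 \left(43 + 44\right) \left(-86\right) = - 6 \cdot 87 \left(-86\right) = \left(-6\right) \left(-7482\right) = 44892$)
$c = -1484$ ($c = 21053 - 22537 = -1484$)
$- c - F = \left(-1\right) \left(-1484\right) - 44892 = 1484 - 44892 = -43408$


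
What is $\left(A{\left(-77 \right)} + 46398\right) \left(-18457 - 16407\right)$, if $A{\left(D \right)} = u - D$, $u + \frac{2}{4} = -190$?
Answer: $-1613662808$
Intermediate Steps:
$u = - \frac{381}{2}$ ($u = - \frac{1}{2} - 190 = - \frac{381}{2} \approx -190.5$)
$A{\left(D \right)} = - \frac{381}{2} - D$
$\left(A{\left(-77 \right)} + 46398\right) \left(-18457 - 16407\right) = \left(\left(- \frac{381}{2} - -77\right) + 46398\right) \left(-18457 - 16407\right) = \left(\left(- \frac{381}{2} + 77\right) + 46398\right) \left(-34864\right) = \left(- \frac{227}{2} + 46398\right) \left(-34864\right) = \frac{92569}{2} \left(-34864\right) = -1613662808$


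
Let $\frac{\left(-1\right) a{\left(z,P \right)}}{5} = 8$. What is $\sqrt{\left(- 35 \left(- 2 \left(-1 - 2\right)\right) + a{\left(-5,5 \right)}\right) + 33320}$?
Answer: $\sqrt{33070} \approx 181.85$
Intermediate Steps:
$a{\left(z,P \right)} = -40$ ($a{\left(z,P \right)} = \left(-5\right) 8 = -40$)
$\sqrt{\left(- 35 \left(- 2 \left(-1 - 2\right)\right) + a{\left(-5,5 \right)}\right) + 33320} = \sqrt{\left(- 35 \left(- 2 \left(-1 - 2\right)\right) - 40\right) + 33320} = \sqrt{\left(- 35 \left(\left(-2\right) \left(-3\right)\right) - 40\right) + 33320} = \sqrt{\left(\left(-35\right) 6 - 40\right) + 33320} = \sqrt{\left(-210 - 40\right) + 33320} = \sqrt{-250 + 33320} = \sqrt{33070}$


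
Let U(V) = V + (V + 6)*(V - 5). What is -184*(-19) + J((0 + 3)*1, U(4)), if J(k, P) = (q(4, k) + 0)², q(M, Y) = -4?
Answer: 3512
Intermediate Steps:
U(V) = V + (-5 + V)*(6 + V) (U(V) = V + (6 + V)*(-5 + V) = V + (-5 + V)*(6 + V))
J(k, P) = 16 (J(k, P) = (-4 + 0)² = (-4)² = 16)
-184*(-19) + J((0 + 3)*1, U(4)) = -184*(-19) + 16 = 3496 + 16 = 3512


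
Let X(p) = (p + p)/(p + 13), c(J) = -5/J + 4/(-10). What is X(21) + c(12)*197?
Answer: -162841/1020 ≈ -159.65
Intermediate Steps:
c(J) = -⅖ - 5/J (c(J) = -5/J + 4*(-⅒) = -5/J - ⅖ = -⅖ - 5/J)
X(p) = 2*p/(13 + p) (X(p) = (2*p)/(13 + p) = 2*p/(13 + p))
X(21) + c(12)*197 = 2*21/(13 + 21) + (-⅖ - 5/12)*197 = 2*21/34 + (-⅖ - 5*1/12)*197 = 2*21*(1/34) + (-⅖ - 5/12)*197 = 21/17 - 49/60*197 = 21/17 - 9653/60 = -162841/1020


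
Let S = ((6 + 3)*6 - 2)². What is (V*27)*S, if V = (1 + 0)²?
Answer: 73008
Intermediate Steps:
S = 2704 (S = (9*6 - 2)² = (54 - 2)² = 52² = 2704)
V = 1 (V = 1² = 1)
(V*27)*S = (1*27)*2704 = 27*2704 = 73008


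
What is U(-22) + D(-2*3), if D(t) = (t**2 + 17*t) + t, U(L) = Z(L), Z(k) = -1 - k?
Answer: -51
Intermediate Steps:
U(L) = -1 - L
D(t) = t**2 + 18*t
U(-22) + D(-2*3) = (-1 - 1*(-22)) + (-2*3)*(18 - 2*3) = (-1 + 22) - 6*(18 - 6) = 21 - 6*12 = 21 - 72 = -51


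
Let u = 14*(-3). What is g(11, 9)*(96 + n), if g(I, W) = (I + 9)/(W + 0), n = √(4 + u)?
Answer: 640/3 + 20*I*√38/9 ≈ 213.33 + 13.699*I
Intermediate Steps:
u = -42
n = I*√38 (n = √(4 - 42) = √(-38) = I*√38 ≈ 6.1644*I)
g(I, W) = (9 + I)/W
g(11, 9)*(96 + n) = ((9 + 11)/9)*(96 + I*√38) = ((⅑)*20)*(96 + I*√38) = 20*(96 + I*√38)/9 = 640/3 + 20*I*√38/9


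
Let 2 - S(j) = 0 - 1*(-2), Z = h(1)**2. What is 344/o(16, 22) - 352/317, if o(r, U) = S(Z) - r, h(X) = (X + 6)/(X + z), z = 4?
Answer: -14335/634 ≈ -22.610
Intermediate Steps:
h(X) = (6 + X)/(4 + X) (h(X) = (X + 6)/(X + 4) = (6 + X)/(4 + X))
Z = 49/25 (Z = ((6 + 1)/(4 + 1))**2 = (7/5)**2 = 49/25 ≈ 1.9600)
S(j) = 0 (S(j) = 2 - (0 - 1*(-2)) = 2 - (0 + 2) = 2 - 1*2 = 2 - 2 = 0)
o(r, U) = -r (o(r, U) = 0 - r = -r)
344/o(16, 22) - 352/317 = 344/((-1*16)) - 352/317 = 344/(-16) - 352*1/317 = 344*(-1/16) - 352/317 = -43/2 - 352/317 = -14335/634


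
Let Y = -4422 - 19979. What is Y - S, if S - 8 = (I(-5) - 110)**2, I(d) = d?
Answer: -37634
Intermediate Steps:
Y = -24401
S = 13233 (S = 8 + (-5 - 110)**2 = 8 + (-115)**2 = 8 + 13225 = 13233)
Y - S = -24401 - 1*13233 = -24401 - 13233 = -37634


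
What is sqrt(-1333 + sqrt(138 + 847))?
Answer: sqrt(-1333 + sqrt(985)) ≈ 36.078*I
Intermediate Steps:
sqrt(-1333 + sqrt(138 + 847)) = sqrt(-1333 + sqrt(985))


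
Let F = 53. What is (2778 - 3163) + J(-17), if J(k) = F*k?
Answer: -1286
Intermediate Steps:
J(k) = 53*k
(2778 - 3163) + J(-17) = (2778 - 3163) + 53*(-17) = -385 - 901 = -1286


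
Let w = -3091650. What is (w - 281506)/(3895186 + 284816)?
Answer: -1686578/2090001 ≈ -0.80697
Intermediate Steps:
(w - 281506)/(3895186 + 284816) = (-3091650 - 281506)/(3895186 + 284816) = -3373156/4180002 = -3373156*1/4180002 = -1686578/2090001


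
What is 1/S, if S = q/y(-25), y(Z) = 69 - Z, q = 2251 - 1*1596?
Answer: 94/655 ≈ 0.14351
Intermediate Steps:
q = 655 (q = 2251 - 1596 = 655)
S = 655/94 (S = 655/(69 - 1*(-25)) = 655/(69 + 25) = 655/94 ≈ 6.9681)
1/S = 1/(655/94) = 94/655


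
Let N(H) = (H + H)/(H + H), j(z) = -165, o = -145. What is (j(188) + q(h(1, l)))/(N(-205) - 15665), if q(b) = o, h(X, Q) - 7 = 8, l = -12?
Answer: 155/7832 ≈ 0.019791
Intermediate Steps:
h(X, Q) = 15 (h(X, Q) = 7 + 8 = 15)
q(b) = -145
N(H) = 1 (N(H) = (2*H)/((2*H)) = (2*H)*(1/(2*H)) = 1)
(j(188) + q(h(1, l)))/(N(-205) - 15665) = (-165 - 145)/(1 - 15665) = -310/(-15664) = -310*(-1/15664) = 155/7832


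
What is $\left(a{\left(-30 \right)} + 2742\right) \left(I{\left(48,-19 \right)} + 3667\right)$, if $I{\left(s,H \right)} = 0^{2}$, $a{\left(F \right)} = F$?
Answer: $9944904$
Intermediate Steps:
$I{\left(s,H \right)} = 0$
$\left(a{\left(-30 \right)} + 2742\right) \left(I{\left(48,-19 \right)} + 3667\right) = \left(-30 + 2742\right) \left(0 + 3667\right) = 2712 \cdot 3667 = 9944904$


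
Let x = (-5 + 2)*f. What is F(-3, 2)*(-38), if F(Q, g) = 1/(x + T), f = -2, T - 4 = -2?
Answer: -19/4 ≈ -4.7500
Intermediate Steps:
T = 2 (T = 4 - 2 = 2)
x = 6 (x = (-5 + 2)*(-2) = -3*(-2) = 6)
F(Q, g) = 1/8 (F(Q, g) = 1/(6 + 2) = 1/8)
F(-3, 2)*(-38) = (1/8)*(-38) = -19/4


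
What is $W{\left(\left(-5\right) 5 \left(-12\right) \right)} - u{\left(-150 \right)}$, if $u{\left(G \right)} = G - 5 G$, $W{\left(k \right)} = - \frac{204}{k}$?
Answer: $- \frac{15017}{25} \approx -600.68$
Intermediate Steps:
$u{\left(G \right)} = - 4 G$
$W{\left(\left(-5\right) 5 \left(-12\right) \right)} - u{\left(-150 \right)} = - \frac{204}{\left(-5\right) 5 \left(-12\right)} - \left(-4\right) \left(-150\right) = - \frac{204}{\left(-25\right) \left(-12\right)} - 600 = - \frac{204}{300} - 600 = \left(-204\right) \frac{1}{300} - 600 = - \frac{17}{25} - 600 = - \frac{15017}{25}$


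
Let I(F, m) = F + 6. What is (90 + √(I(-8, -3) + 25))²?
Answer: (90 + √23)² ≈ 8986.3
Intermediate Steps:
I(F, m) = 6 + F
(90 + √(I(-8, -3) + 25))² = (90 + √((6 - 8) + 25))² = (90 + √(-2 + 25))² = (90 + √23)²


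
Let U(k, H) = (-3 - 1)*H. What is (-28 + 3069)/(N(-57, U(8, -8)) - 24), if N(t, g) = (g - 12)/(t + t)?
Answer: -173337/1378 ≈ -125.79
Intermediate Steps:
U(k, H) = -4*H
N(t, g) = (-12 + g)/(2*t) (N(t, g) = (-12 + g)/((2*t)) = (-12 + g)*(1/(2*t)) = (-12 + g)/(2*t))
(-28 + 3069)/(N(-57, U(8, -8)) - 24) = (-28 + 3069)/((½)*(-12 - 4*(-8))/(-57) - 24) = 3041/((½)*(-1/57)*(-12 + 32) - 24) = 3041/((½)*(-1/57)*20 - 24) = 3041/(-10/57 - 24) = 3041/(-1378/57) = 3041*(-57/1378) = -173337/1378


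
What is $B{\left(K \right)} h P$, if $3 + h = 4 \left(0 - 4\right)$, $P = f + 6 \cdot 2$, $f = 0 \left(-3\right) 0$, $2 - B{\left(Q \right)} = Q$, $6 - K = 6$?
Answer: $-456$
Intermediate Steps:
$K = 0$ ($K = 6 - 6 = 0$)
$B{\left(Q \right)} = 2 - Q$
$f = 0$ ($f = 0 \cdot 0 = 0$)
$P = 12$ ($P = 0 + 6 \cdot 2 = 0 + 12 = 12$)
$h = -19$ ($h = -3 + 4 \left(0 - 4\right) = -3 + 4 \left(-4\right) = -3 - 16 = -19$)
$B{\left(K \right)} h P = \left(2 - 0\right) \left(-19\right) 12 = \left(2 + 0\right) \left(-19\right) 12 = 2 \left(-19\right) 12 = \left(-38\right) 12 = -456$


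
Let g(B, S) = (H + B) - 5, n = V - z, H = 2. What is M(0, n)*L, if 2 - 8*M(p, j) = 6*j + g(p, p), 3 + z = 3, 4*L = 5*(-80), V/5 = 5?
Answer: 3625/2 ≈ 1812.5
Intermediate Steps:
V = 25 (V = 5*5 = 25)
L = -100 (L = (5*(-80))/4 = (¼)*(-400) = -100)
z = 0 (z = -3 + 3 = 0)
n = 25 (n = 25 - 1*0 = 25 + 0 = 25)
g(B, S) = -3 + B (g(B, S) = (2 + B) - 5 = -3 + B)
M(p, j) = 5/8 - 3*j/4 - p/8 (M(p, j) = ¼ - (6*j + (-3 + p))/8 = ¼ - (-3 + p + 6*j)/8 = ¼ + (3/8 - 3*j/4 - p/8) = 5/8 - 3*j/4 - p/8)
M(0, n)*L = (5/8 - ¾*25 - ⅛*0)*(-100) = (5/8 - 75/4 + 0)*(-100) = -145/8*(-100) = 3625/2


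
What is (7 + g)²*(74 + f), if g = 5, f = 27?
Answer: 14544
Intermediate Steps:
(7 + g)²*(74 + f) = (7 + 5)²*(74 + 27) = 12²*101 = 144*101 = 14544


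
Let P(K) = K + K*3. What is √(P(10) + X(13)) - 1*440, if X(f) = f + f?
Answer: -440 + √66 ≈ -431.88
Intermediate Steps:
P(K) = 4*K (P(K) = K + 3*K = 4*K)
X(f) = 2*f
√(P(10) + X(13)) - 1*440 = √(4*10 + 2*13) - 1*440 = √(40 + 26) - 440 = √66 - 440 = -440 + √66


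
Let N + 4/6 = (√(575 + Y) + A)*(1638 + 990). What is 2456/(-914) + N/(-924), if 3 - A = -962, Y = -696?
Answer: -1740143261/633402 - 219*I/7 ≈ -2747.3 - 31.286*I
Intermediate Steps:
A = 965 (A = 3 - 1*(-962) = 3 + 962 = 965)
N = 7608058/3 + 28908*I (N = -⅔ + (√(575 - 696) + 965)*(1638 + 990) = -⅔ + (√(-121) + 965)*2628 = -⅔ + (11*I + 965)*2628 = -⅔ + (965 + 11*I)*2628 = -⅔ + (2536020 + 28908*I) = 7608058/3 + 28908*I ≈ 2.536e+6 + 28908.0*I)
2456/(-914) + N/(-924) = 2456/(-914) + (7608058/3 + 28908*I)/(-924) = 2456*(-1/914) + (7608058/3 + 28908*I)*(-1/924) = -1228/457 + (-3804029/1386 - 219*I/7) = -1740143261/633402 - 219*I/7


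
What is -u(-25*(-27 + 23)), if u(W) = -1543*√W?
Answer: 15430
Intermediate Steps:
-u(-25*(-27 + 23)) = -(-1543)*√(-25*(-27 + 23)) = -(-1543)*√(-25*(-4)) = -(-1543)*√100 = -(-1543)*10 = -1*(-15430) = 15430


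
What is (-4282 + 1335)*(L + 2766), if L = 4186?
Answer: -20487544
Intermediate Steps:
(-4282 + 1335)*(L + 2766) = (-4282 + 1335)*(4186 + 2766) = -2947*6952 = -20487544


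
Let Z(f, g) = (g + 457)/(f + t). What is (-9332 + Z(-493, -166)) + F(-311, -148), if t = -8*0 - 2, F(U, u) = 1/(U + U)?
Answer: -957803659/102630 ≈ -9332.6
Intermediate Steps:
F(U, u) = 1/(2*U)
t = -2 (t = 0 - 2 = -2)
Z(f, g) = (457 + g)/(-2 + f) (Z(f, g) = (g + 457)/(f - 2) = (457 + g)/(-2 + f))
(-9332 + Z(-493, -166)) + F(-311, -148) = (-9332 + (457 - 166)/(-2 - 493)) + (½)/(-311) = (-9332 + 291/(-495)) + (½)*(-1/311) = (-9332 - 1/495*291) - 1/622 = (-9332 - 97/165) - 1/622 = -1539877/165 - 1/622 = -957803659/102630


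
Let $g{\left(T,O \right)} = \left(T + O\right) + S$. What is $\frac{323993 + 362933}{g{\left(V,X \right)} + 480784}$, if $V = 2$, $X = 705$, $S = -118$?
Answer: $\frac{686926}{481373} \approx 1.427$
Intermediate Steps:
$g{\left(T,O \right)} = -118 + O + T$ ($g{\left(T,O \right)} = \left(T + O\right) - 118 = \left(O + T\right) - 118 = -118 + O + T$)
$\frac{323993 + 362933}{g{\left(V,X \right)} + 480784} = \frac{323993 + 362933}{\left(-118 + 705 + 2\right) + 480784} = \frac{686926}{589 + 480784} = \frac{686926}{481373}$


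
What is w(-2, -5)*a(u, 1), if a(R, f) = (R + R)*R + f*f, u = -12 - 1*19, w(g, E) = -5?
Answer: -9615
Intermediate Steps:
u = -31 (u = -12 - 19 = -31)
a(R, f) = f² + 2*R² (a(R, f) = (2*R)*R + f² = 2*R² + f² = f² + 2*R²)
w(-2, -5)*a(u, 1) = -5*(1² + 2*(-31)²) = -5*(1 + 2*961) = -5*(1 + 1922) = -5*1923 = -9615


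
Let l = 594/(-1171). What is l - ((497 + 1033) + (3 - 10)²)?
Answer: -1849603/1171 ≈ -1579.5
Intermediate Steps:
l = -594/1171 (l = 594*(-1/1171) = -594/1171 ≈ -0.50726)
l - ((497 + 1033) + (3 - 10)²) = -594/1171 - ((497 + 1033) + (3 - 10)²) = -594/1171 - (1530 + (-7)²) = -594/1171 - (1530 + 49) = -594/1171 - 1*1579 = -594/1171 - 1579 = -1849603/1171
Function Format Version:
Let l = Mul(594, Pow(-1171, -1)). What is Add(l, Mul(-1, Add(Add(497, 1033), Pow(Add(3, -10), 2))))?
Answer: Rational(-1849603, 1171) ≈ -1579.5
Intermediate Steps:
l = Rational(-594, 1171) (l = Mul(594, Rational(-1, 1171)) = Rational(-594, 1171) ≈ -0.50726)
Add(l, Mul(-1, Add(Add(497, 1033), Pow(Add(3, -10), 2)))) = Add(Rational(-594, 1171), Mul(-1, Add(Add(497, 1033), Pow(Add(3, -10), 2)))) = Add(Rational(-594, 1171), Mul(-1, Add(1530, Pow(-7, 2)))) = Add(Rational(-594, 1171), Mul(-1, Add(1530, 49))) = Add(Rational(-594, 1171), Mul(-1, 1579)) = Add(Rational(-594, 1171), -1579) = Rational(-1849603, 1171)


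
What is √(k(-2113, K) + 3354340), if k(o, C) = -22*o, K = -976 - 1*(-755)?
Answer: 11*√28106 ≈ 1844.1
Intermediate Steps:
K = -221 (K = -976 + 755 = -221)
√(k(-2113, K) + 3354340) = √(-22*(-2113) + 3354340) = √(46486 + 3354340) = √3400826 = 11*√28106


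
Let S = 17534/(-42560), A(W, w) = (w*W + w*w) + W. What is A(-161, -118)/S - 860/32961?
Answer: -22978903170500/288969087 ≈ -79520.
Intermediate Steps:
A(W, w) = W + w² + W*w (A(W, w) = (W*w + w²) + W = (w² + W*w) + W = W + w² + W*w)
S = -8767/21280 (S = 17534*(-1/42560) = -8767/21280 ≈ -0.41198)
A(-161, -118)/S - 860/32961 = (-161 + (-118)² - 161*(-118))/(-8767/21280) - 860/32961 = (-161 + 13924 + 18998)*(-21280/8767) - 860*1/32961 = 32761*(-21280/8767) - 860/32961 = -697154080/8767 - 860/32961 = -22978903170500/288969087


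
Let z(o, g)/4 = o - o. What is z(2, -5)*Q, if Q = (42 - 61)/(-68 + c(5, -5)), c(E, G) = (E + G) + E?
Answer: 0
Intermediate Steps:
c(E, G) = G + 2*E
z(o, g) = 0 (z(o, g) = 4*(o - o) = 4*0 = 0)
Q = 19/63 (Q = (42 - 61)/(-68 + (-5 + 2*5)) = -19/(-68 + (-5 + 10)) = -19/(-68 + 5) = -19/(-63) = -19*(-1/63) = 19/63 ≈ 0.30159)
z(2, -5)*Q = 0*(19/63) = 0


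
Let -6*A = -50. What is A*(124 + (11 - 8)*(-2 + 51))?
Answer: 6775/3 ≈ 2258.3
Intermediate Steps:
A = 25/3 (A = -⅙*(-50) = 25/3 ≈ 8.3333)
A*(124 + (11 - 8)*(-2 + 51)) = 25*(124 + (11 - 8)*(-2 + 51))/3 = 25*(124 + 3*49)/3 = 25*(124 + 147)/3 = (25/3)*271 = 6775/3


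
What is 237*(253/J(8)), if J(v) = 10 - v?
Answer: 59961/2 ≈ 29981.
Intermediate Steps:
237*(253/J(8)) = 237*(253/(10 - 1*8)) = 237*(253/(10 - 8)) = 237*(253/2) = 59961/2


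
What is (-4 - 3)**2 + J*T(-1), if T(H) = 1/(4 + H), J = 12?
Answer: 53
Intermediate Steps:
(-4 - 3)**2 + J*T(-1) = (-4 - 3)**2 + 12/(4 - 1) = (-7)**2 + 12/3 = 49 + 12*(1/3) = 49 + 4 = 53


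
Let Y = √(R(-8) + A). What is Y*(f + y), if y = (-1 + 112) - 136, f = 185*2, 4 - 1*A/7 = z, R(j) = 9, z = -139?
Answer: 345*√1010 ≈ 10964.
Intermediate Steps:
A = 1001 (A = 28 - 7*(-139) = 28 + 973 = 1001)
Y = √1010 (Y = √(9 + 1001) = √1010 ≈ 31.780)
f = 370
y = -25 (y = 111 - 136 = -25)
Y*(f + y) = √1010*(370 - 25) = √1010*345 = 345*√1010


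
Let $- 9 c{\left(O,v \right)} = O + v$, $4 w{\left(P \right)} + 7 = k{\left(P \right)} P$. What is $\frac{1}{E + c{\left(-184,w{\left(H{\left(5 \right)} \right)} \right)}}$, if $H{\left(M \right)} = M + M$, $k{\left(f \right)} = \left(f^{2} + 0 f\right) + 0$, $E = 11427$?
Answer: $\frac{36}{411115} \approx 8.7567 \cdot 10^{-5}$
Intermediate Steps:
$k{\left(f \right)} = f^{2}$ ($k{\left(f \right)} = \left(f^{2} + 0\right) + 0 = f^{2} + 0 = f^{2}$)
$H{\left(M \right)} = 2 M$
$w{\left(P \right)} = - \frac{7}{4} + \frac{P^{3}}{4}$ ($w{\left(P \right)} = - \frac{7}{4} + \frac{P^{2} P}{4} = - \frac{7}{4} + \frac{P^{3}}{4}$)
$c{\left(O,v \right)} = - \frac{O}{9} - \frac{v}{9}$ ($c{\left(O,v \right)} = - \frac{O + v}{9} = - \frac{O}{9} - \frac{v}{9}$)
$\frac{1}{E + c{\left(-184,w{\left(H{\left(5 \right)} \right)} \right)}} = \frac{1}{11427 - \left(- \frac{184}{9} + \frac{- \frac{7}{4} + \frac{\left(2 \cdot 5\right)^{3}}{4}}{9}\right)} = \frac{1}{11427 + \left(\frac{184}{9} - \frac{- \frac{7}{4} + \frac{10^{3}}{4}}{9}\right)} = \frac{1}{11427 + \left(\frac{184}{9} - \frac{- \frac{7}{4} + \frac{1}{4} \cdot 1000}{9}\right)} = \frac{1}{11427 + \left(\frac{184}{9} - \frac{- \frac{7}{4} + 250}{9}\right)} = \frac{1}{11427 + \left(\frac{184}{9} - \frac{331}{12}\right)} = \frac{1}{11427 - \frac{257}{36}} = \frac{1}{\frac{411115}{36}} = \frac{36}{411115}$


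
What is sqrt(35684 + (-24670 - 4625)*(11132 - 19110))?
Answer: sqrt(233751194) ≈ 15289.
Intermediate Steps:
sqrt(35684 + (-24670 - 4625)*(11132 - 19110)) = sqrt(35684 - 29295*(-7978)) = sqrt(35684 + 233715510) = sqrt(233751194)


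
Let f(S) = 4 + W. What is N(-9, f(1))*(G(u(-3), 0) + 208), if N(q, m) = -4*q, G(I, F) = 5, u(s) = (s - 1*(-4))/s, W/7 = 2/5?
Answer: 7668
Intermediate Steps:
W = 14/5 (W = 7*(2/5) = 7*((⅕)*2) = 7*(⅖) = 14/5 ≈ 2.8000)
u(s) = (4 + s)/s (u(s) = (s + 4)/s = (4 + s)/s)
f(S) = 34/5 (f(S) = 4 + 14/5 = 34/5)
N(-9, f(1))*(G(u(-3), 0) + 208) = (-4*(-9))*(5 + 208) = 36*213 = 7668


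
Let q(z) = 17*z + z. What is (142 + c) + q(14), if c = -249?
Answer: 145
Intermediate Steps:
q(z) = 18*z
(142 + c) + q(14) = (142 - 249) + 18*14 = -107 + 252 = 145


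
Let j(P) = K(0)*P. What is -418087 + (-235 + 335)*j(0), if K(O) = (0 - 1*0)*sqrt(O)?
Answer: -418087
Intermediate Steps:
K(O) = 0 (K(O) = (0 + 0)*sqrt(O) = 0*sqrt(O) = 0)
j(P) = 0 (j(P) = 0*P = 0)
-418087 + (-235 + 335)*j(0) = -418087 + (-235 + 335)*0 = -418087 + 100*0 = -418087 + 0 = -418087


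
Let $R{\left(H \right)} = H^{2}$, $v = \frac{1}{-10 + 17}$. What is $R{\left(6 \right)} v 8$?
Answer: $\frac{288}{7} \approx 41.143$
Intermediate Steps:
$v = \frac{1}{7} \approx 0.14286$
$R{\left(6 \right)} v 8 = 6^{2} \cdot \frac{1}{7} \cdot 8 = 36 \cdot \frac{1}{7} \cdot 8 = \frac{36}{7} \cdot 8 = \frac{288}{7}$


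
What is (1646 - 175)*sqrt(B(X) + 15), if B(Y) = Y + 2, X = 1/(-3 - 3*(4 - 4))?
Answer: 7355*sqrt(6)/3 ≈ 6005.3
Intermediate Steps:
X = -1/3 (X = 1/(-3 - 3*0) = 1/(-3 + 0) = 1/(-3) = -1/3 ≈ -0.33333)
B(Y) = 2 + Y
(1646 - 175)*sqrt(B(X) + 15) = (1646 - 175)*sqrt((2 - 1/3) + 15) = 1471*sqrt(5/3 + 15) = 1471*sqrt(50/3) = 1471*(5*sqrt(6)/3) = 7355*sqrt(6)/3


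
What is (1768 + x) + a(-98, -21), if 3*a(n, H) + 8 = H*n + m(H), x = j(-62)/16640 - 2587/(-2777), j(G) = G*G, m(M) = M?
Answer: 84753454411/34656960 ≈ 2445.5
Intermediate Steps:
j(G) = G²
x = 13430617/11552320 (x = (-62)²/16640 - 2587/(-2777) = 3844*(1/16640) - 2587*(-1/2777) = 961/4160 + 2587/2777 = 13430617/11552320 ≈ 1.1626)
a(n, H) = -8/3 + H/3 + H*n/3 (a(n, H) = -8/3 + (H*n + H)/3 = -8/3 + (H + H*n)/3 = -8/3 + (H/3 + H*n/3) = -8/3 + H/3 + H*n/3)
(1768 + x) + a(-98, -21) = (1768 + 13430617/11552320) + (-8/3 + (⅓)*(-21) + (⅓)*(-21)*(-98)) = 20437932377/11552320 + (-8/3 - 7 + 686) = 20437932377/11552320 + 2029/3 = 84753454411/34656960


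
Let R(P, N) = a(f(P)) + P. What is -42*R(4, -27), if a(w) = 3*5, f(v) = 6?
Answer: -798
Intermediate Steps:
a(w) = 15
R(P, N) = 15 + P
-42*R(4, -27) = -42*(15 + 4) = -42*19 = -798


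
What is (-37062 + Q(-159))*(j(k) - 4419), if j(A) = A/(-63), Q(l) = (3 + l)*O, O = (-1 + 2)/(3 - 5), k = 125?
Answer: 3433619216/21 ≈ 1.6351e+8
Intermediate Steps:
O = -½ (O = 1/(-2) = 1*(-½) = -½ ≈ -0.50000)
Q(l) = -3/2 - l/2 (Q(l) = (3 + l)*(-½) = -3/2 - l/2)
j(A) = -A/63 (j(A) = A*(-1/63) = -A/63)
(-37062 + Q(-159))*(j(k) - 4419) = (-37062 + (-3/2 - ½*(-159)))*(-1/63*125 - 4419) = (-37062 + (-3/2 + 159/2))*(-125/63 - 4419) = (-37062 + 78)*(-278522/63) = -36984*(-278522/63) = 3433619216/21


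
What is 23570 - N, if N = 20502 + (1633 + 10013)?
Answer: -8578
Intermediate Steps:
N = 32148 (N = 20502 + 11646 = 32148)
23570 - N = 23570 - 1*32148 = 23570 - 32148 = -8578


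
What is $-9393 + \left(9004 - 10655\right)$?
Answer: $-11044$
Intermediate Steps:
$-9393 + \left(9004 - 10655\right) = -9393 - 1651 = -11044$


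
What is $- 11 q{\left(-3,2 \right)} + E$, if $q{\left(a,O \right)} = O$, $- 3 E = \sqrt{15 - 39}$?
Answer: $-22 - \frac{2 i \sqrt{6}}{3} \approx -22.0 - 1.633 i$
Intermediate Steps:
$E = - \frac{2 i \sqrt{6}}{3}$ ($E = - \frac{\sqrt{15 - 39}}{3} = - \frac{\sqrt{-24}}{3} = - \frac{2 i \sqrt{6}}{3} \approx - 1.633 i$)
$- 11 q{\left(-3,2 \right)} + E = \left(-11\right) 2 - \frac{2 i \sqrt{6}}{3} = -22 - \frac{2 i \sqrt{6}}{3}$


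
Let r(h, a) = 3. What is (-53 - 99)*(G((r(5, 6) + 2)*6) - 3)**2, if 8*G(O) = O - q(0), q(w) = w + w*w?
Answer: -171/2 ≈ -85.500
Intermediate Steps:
q(w) = w + w**2
G(O) = O/8 (G(O) = (O - 0*(1 + 0))/8 = (O - 0)/8 = (O - 1*0)/8 = (O + 0)/8 = O/8)
(-53 - 99)*(G((r(5, 6) + 2)*6) - 3)**2 = (-53 - 99)*(((3 + 2)*6)/8 - 3)**2 = -152*((5*6)/8 - 3)**2 = -152*((1/8)*30 - 3)**2 = -152*(15/4 - 3)**2 = -152*(3/4)**2 = -152*9/16 = -171/2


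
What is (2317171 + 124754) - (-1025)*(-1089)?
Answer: 1325700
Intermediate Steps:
(2317171 + 124754) - (-1025)*(-1089) = 2441925 - 1*1116225 = 2441925 - 1116225 = 1325700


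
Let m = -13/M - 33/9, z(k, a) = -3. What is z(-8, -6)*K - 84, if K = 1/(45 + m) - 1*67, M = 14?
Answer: 198423/1697 ≈ 116.93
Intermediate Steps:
m = -193/42 (m = -13/14 - 33/9 = -13*1/14 - 33*⅑ = -13/14 - 11/3 = -193/42 ≈ -4.5952)
K = -113657/1697 (K = 1/(45 - 193/42) - 1*67 = 1/(1697/42) - 67 = 42/1697 - 67 = -113657/1697 ≈ -66.975)
z(-8, -6)*K - 84 = -3*(-113657/1697) - 84 = 340971/1697 - 84 = 198423/1697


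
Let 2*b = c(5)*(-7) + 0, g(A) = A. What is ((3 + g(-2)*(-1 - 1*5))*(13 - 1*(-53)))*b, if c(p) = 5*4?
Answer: -69300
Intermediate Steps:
c(p) = 20
b = -70 (b = (20*(-7) + 0)/2 = (-140 + 0)/2 = (½)*(-140) = -70)
((3 + g(-2)*(-1 - 1*5))*(13 - 1*(-53)))*b = ((3 - 2*(-1 - 1*5))*(13 - 1*(-53)))*(-70) = ((3 - 2*(-1 - 5))*(13 + 53))*(-70) = ((3 - 2*(-6))*66)*(-70) = ((3 + 12)*66)*(-70) = (15*66)*(-70) = 990*(-70) = -69300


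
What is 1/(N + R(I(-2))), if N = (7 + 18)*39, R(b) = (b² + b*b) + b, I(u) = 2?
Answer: 1/985 ≈ 0.0010152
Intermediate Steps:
R(b) = b + 2*b² (R(b) = (b² + b²) + b = 2*b² + b = b + 2*b²)
N = 975 (N = 25*39 = 975)
1/(N + R(I(-2))) = 1/(975 + 2*(1 + 2*2)) = 1/(975 + 2*(1 + 4)) = 1/(975 + 2*5) = 1/(975 + 10) = 1/985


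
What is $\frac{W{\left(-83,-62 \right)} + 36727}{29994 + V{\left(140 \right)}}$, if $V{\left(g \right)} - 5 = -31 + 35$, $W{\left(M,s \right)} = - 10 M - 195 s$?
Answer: $\frac{16549}{10001} \approx 1.6547$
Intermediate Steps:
$W{\left(M,s \right)} = - 195 s - 10 M$
$V{\left(g \right)} = 9$ ($V{\left(g \right)} = 5 + \left(-31 + 35\right) = 5 + 4 = 9$)
$\frac{W{\left(-83,-62 \right)} + 36727}{29994 + V{\left(140 \right)}} = \frac{\left(\left(-195\right) \left(-62\right) - -830\right) + 36727}{29994 + 9} = \frac{\left(12090 + 830\right) + 36727}{30003} = \left(12920 + 36727\right) \frac{1}{30003} = 49647 \cdot \frac{1}{30003} = \frac{16549}{10001}$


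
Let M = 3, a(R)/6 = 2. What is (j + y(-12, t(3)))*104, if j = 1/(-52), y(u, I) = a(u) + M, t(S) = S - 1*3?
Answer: 1558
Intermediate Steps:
a(R) = 12 (a(R) = 6*2 = 12)
t(S) = -3 + S (t(S) = S - 3 = -3 + S)
y(u, I) = 15 (y(u, I) = 12 + 3 = 15)
j = -1/52 ≈ -0.019231
(j + y(-12, t(3)))*104 = (-1/52 + 15)*104 = (779/52)*104 = 1558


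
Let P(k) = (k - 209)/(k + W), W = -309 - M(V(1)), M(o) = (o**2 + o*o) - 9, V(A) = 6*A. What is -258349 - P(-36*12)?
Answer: -207713237/804 ≈ -2.5835e+5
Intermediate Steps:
M(o) = -9 + 2*o**2 (M(o) = (o**2 + o**2) - 9 = 2*o**2 - 9 = -9 + 2*o**2)
W = -372 (W = -309 - (-9 + 2*(6*1)**2) = -309 - (-9 + 2*6**2) = -309 - (-9 + 2*36) = -309 - (-9 + 72) = -309 - 1*63 = -309 - 63 = -372)
P(k) = (-209 + k)/(-372 + k) (P(k) = (k - 209)/(k - 372) = (-209 + k)/(-372 + k))
-258349 - P(-36*12) = -258349 - (-209 - 36*12)/(-372 - 36*12) = -258349 - (-209 - 432)/(-372 - 432) = -258349 - (-641)/(-804) = -258349 - (-1)*(-641)/804 = -258349 - 1*641/804 = -258349 - 641/804 = -207713237/804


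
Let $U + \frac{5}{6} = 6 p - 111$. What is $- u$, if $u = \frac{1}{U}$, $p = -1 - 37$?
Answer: $\frac{6}{2039} \approx 0.0029426$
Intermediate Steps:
$p = -38$ ($p = -1 - 37 = -38$)
$U = - \frac{2039}{6}$ ($U = - \frac{5}{6} + \left(6 \left(-38\right) - 111\right) = - \frac{5}{6} - 339 = - \frac{2039}{6} \approx -339.83$)
$u = - \frac{6}{2039}$ ($u = \frac{1}{- \frac{2039}{6}} = - \frac{6}{2039} \approx -0.0029426$)
$- u = \left(-1\right) \left(- \frac{6}{2039}\right) = \frac{6}{2039}$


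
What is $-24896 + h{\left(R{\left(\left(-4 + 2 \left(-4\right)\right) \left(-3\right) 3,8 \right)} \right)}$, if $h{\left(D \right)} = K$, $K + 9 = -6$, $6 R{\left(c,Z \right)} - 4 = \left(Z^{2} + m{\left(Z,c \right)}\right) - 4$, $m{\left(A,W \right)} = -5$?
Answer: $-24911$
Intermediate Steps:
$R{\left(c,Z \right)} = - \frac{5}{6} + \frac{Z^{2}}{6}$ ($R{\left(c,Z \right)} = \frac{2}{3} + \frac{\left(Z^{2} - 5\right) - 4}{6} = \frac{2}{3} + \frac{\left(-5 + Z^{2}\right) - 4}{6} = \frac{2}{3} + \frac{-9 + Z^{2}}{6} = \frac{2}{3} + \left(- \frac{3}{2} + \frac{Z^{2}}{6}\right) = - \frac{5}{6} + \frac{Z^{2}}{6}$)
$K = -15$ ($K = -9 - 6 = -15$)
$h{\left(D \right)} = -15$
$-24896 + h{\left(R{\left(\left(-4 + 2 \left(-4\right)\right) \left(-3\right) 3,8 \right)} \right)} = -24896 - 15 = -24911$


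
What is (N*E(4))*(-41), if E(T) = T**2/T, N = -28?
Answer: 4592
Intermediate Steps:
E(T) = T
(N*E(4))*(-41) = -28*4*(-41) = -112*(-41) = 4592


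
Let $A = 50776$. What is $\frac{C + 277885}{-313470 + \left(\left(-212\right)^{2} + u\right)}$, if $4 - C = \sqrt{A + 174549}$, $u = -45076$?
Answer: $- \frac{277889}{313602} + \frac{5 \sqrt{9013}}{313602} \approx -0.88461$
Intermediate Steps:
$C = 4 - 5 \sqrt{9013}$ ($C = 4 - \sqrt{50776 + 174549} = 4 - \sqrt{225325} = 4 - 5 \sqrt{9013} \approx -470.68$)
$\frac{C + 277885}{-313470 + \left(\left(-212\right)^{2} + u\right)} = \frac{\left(4 - 5 \sqrt{9013}\right) + 277885}{-313470 - \left(45076 - \left(-212\right)^{2}\right)} = \frac{277889 - 5 \sqrt{9013}}{-313470 + \left(44944 - 45076\right)} = \frac{277889 - 5 \sqrt{9013}}{-313470 - 132} = \frac{277889 - 5 \sqrt{9013}}{-313602} = \left(277889 - 5 \sqrt{9013}\right) \left(- \frac{1}{313602}\right) = - \frac{277889}{313602} + \frac{5 \sqrt{9013}}{313602}$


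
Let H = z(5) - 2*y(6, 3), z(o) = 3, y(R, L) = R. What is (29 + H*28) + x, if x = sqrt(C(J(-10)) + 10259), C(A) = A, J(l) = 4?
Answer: -223 + sqrt(10263) ≈ -121.69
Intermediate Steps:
H = -9 (H = 3 - 2*6 = 3 - 12 = -9)
x = sqrt(10263) (x = sqrt(4 + 10259) = sqrt(10263) ≈ 101.31)
(29 + H*28) + x = (29 - 9*28) + sqrt(10263) = (29 - 252) + sqrt(10263) = -223 + sqrt(10263)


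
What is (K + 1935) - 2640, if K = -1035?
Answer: -1740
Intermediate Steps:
(K + 1935) - 2640 = (-1035 + 1935) - 2640 = 900 - 2640 = -1740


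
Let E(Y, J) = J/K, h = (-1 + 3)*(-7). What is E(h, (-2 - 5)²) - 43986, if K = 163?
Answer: -7169669/163 ≈ -43986.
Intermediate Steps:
h = -14 (h = 2*(-7) = -14)
E(Y, J) = J/163
E(h, (-2 - 5)²) - 43986 = (-2 - 5)²/163 - 43986 = (1/163)*(-7)² - 43986 = (1/163)*49 - 43986 = 49/163 - 43986 = -7169669/163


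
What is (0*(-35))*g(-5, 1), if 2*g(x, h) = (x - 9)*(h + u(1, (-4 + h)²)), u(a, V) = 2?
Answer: 0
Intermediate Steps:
g(x, h) = (-9 + x)*(2 + h)/2 (g(x, h) = ((x - 9)*(h + 2))/2 = ((-9 + x)*(2 + h))/2 = (-9 + x)*(2 + h)/2)
(0*(-35))*g(-5, 1) = (0*(-35))*(-9 - 5 - 9/2*1 + (½)*1*(-5)) = 0*(-9 - 5 - 9/2 - 5/2) = 0*(-21) = 0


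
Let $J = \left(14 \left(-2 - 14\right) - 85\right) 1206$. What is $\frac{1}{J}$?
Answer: $- \frac{1}{372654} \approx -2.6835 \cdot 10^{-6}$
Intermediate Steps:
$J = -372654$ ($J = \left(14 \left(-16\right) - 85\right) 1206 = \left(-224 - 85\right) 1206 = \left(-309\right) 1206 = -372654$)
$\frac{1}{J} = \frac{1}{-372654} = - \frac{1}{372654}$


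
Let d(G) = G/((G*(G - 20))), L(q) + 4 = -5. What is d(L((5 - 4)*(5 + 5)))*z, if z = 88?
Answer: -88/29 ≈ -3.0345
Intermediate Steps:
L(q) = -9 (L(q) = -4 - 5 = -9)
d(G) = 1/(-20 + G) (d(G) = G/((G*(-20 + G))) = G*(1/(G*(-20 + G))) = 1/(-20 + G))
d(L((5 - 4)*(5 + 5)))*z = 88/(-20 - 9) = 88/(-29) = -1/29*88 = -88/29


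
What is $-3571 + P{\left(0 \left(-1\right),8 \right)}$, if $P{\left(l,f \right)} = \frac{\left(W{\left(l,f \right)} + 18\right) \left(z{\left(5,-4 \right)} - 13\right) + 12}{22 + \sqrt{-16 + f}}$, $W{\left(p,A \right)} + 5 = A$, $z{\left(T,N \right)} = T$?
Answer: $\frac{- 3571 \sqrt{2} + 39359 i}{\sqrt{2} - 11 i} \approx -3578.0 + 0.89682 i$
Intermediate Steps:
$W{\left(p,A \right)} = -5 + A$
$P{\left(l,f \right)} = \frac{-92 - 8 f}{22 + \sqrt{-16 + f}}$ ($P{\left(l,f \right)} = \frac{\left(\left(-5 + f\right) + 18\right) \left(5 - 13\right) + 12}{22 + \sqrt{-16 + f}} = \frac{\left(13 + f\right) \left(-8\right) + 12}{22 + \sqrt{-16 + f}} = \frac{\left(-104 - 8 f\right) + 12}{22 + \sqrt{-16 + f}} = \frac{-92 - 8 f}{22 + \sqrt{-16 + f}}$)
$-3571 + P{\left(0 \left(-1\right),8 \right)} = -3571 + \frac{4 \left(-23 - 16\right)}{22 + \sqrt{-16 + 8}} = -3571 + \frac{4 \left(-23 - 16\right)}{22 + \sqrt{-8}} = -3571 + 4 \frac{1}{22 + 2 i \sqrt{2}} \left(-39\right) = -3571 - \frac{156}{22 + 2 i \sqrt{2}}$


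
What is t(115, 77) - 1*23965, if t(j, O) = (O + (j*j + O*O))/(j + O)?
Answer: -4582049/192 ≈ -23865.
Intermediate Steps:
t(j, O) = (O + O**2 + j**2)/(O + j) (t(j, O) = (O + (j**2 + O**2))/(O + j) = (O + (O**2 + j**2))/(O + j) = (O + O**2 + j**2)/(O + j))
t(115, 77) - 1*23965 = (77 + 77**2 + 115**2)/(77 + 115) - 1*23965 = (77 + 5929 + 13225)/192 - 23965 = (1/192)*19231 - 23965 = 19231/192 - 23965 = -4582049/192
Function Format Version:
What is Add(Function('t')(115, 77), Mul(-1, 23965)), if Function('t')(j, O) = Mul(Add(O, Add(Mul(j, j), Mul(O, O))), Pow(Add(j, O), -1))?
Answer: Rational(-4582049, 192) ≈ -23865.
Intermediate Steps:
Function('t')(j, O) = Mul(Pow(Add(O, j), -1), Add(O, Pow(O, 2), Pow(j, 2))) (Function('t')(j, O) = Mul(Add(O, Add(Pow(j, 2), Pow(O, 2))), Pow(Add(O, j), -1)) = Mul(Add(O, Add(Pow(O, 2), Pow(j, 2))), Pow(Add(O, j), -1)) = Mul(Add(O, Pow(O, 2), Pow(j, 2)), Pow(Add(O, j), -1)) = Mul(Pow(Add(O, j), -1), Add(O, Pow(O, 2), Pow(j, 2))))
Add(Function('t')(115, 77), Mul(-1, 23965)) = Add(Mul(Pow(Add(77, 115), -1), Add(77, Pow(77, 2), Pow(115, 2))), Mul(-1, 23965)) = Add(Mul(Pow(192, -1), Add(77, 5929, 13225)), -23965) = Add(Mul(Rational(1, 192), 19231), -23965) = Add(Rational(19231, 192), -23965) = Rational(-4582049, 192)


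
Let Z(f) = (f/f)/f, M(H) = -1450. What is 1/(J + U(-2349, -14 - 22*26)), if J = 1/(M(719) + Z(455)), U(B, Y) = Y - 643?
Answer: -659749/810831976 ≈ -0.00081367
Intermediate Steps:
U(B, Y) = -643 + Y
Z(f) = 1/f
J = -455/659749 (J = 1/(-1450 + 1/455) = 1/(-659749/455) = -455/659749 ≈ -0.00068966)
1/(J + U(-2349, -14 - 22*26)) = 1/(-455/659749 + (-643 + (-14 - 22*26))) = 1/(-455/659749 + (-643 + (-14 - 572))) = 1/(-455/659749 + (-643 - 586)) = 1/(-455/659749 - 1229) = 1/(-810831976/659749) = -659749/810831976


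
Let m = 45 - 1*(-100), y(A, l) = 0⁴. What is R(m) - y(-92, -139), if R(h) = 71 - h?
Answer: -74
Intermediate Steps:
y(A, l) = 0
m = 145 (m = 45 + 100 = 145)
R(m) - y(-92, -139) = (71 - 1*145) - 1*0 = (71 - 145) + 0 = -74 + 0 = -74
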